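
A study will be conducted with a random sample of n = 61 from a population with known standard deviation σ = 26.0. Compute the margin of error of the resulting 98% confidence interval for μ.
Margin of error = 7.74

Margin of error = z* · σ/√n
= 2.326 · 26.0/√61
= 2.326 · 26.0/7.8102
= 7.74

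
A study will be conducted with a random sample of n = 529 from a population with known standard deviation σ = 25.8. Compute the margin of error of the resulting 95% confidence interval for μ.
Margin of error = 2.20

Margin of error = z* · σ/√n
= 1.960 · 25.8/√529
= 1.960 · 25.8/23.0000
= 2.20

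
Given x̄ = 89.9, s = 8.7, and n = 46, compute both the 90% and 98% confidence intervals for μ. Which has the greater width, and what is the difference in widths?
98% CI is wider by 1.88

df = 45
90% CI: t* = 1.679, (87.75, 92.05), width = 2 · t* · s/√n = 4.31
98% CI: t* = 2.412, (86.81, 92.99), width = 2 · t* · s/√n = 6.19

The 98% CI is wider by 6.19 - 4.31 = 1.88.
Higher confidence requires a wider interval.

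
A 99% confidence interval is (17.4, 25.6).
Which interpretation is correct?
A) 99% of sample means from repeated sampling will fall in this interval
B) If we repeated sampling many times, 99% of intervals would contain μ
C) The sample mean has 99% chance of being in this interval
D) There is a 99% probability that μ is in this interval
B

A) Wrong — coverage applies to intervals containing μ, not to future x̄ values.
B) Correct — this is the frequentist long-run coverage interpretation.
C) Wrong — x̄ is observed and sits in the interval by construction.
D) Wrong — μ is fixed; the randomness lives in the interval, not in μ.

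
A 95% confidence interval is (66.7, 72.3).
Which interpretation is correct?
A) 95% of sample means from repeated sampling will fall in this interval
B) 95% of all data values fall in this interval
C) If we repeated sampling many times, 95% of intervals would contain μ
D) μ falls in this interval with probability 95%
C

A) Wrong — coverage applies to intervals containing μ, not to future x̄ values.
B) Wrong — a CI is about the parameter μ, not individual data values.
C) Correct — this is the frequentist long-run coverage interpretation.
D) Wrong — μ is fixed; the randomness lives in the interval, not in μ.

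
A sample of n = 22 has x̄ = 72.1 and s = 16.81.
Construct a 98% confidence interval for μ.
(63.08, 81.12)

t-interval (σ unknown):
df = n - 1 = 21
t* = 2.518 for 98% confidence

Margin of error = t* · s/√n = 2.518 · 16.81/√22 = 9.02

CI: (63.08, 81.12)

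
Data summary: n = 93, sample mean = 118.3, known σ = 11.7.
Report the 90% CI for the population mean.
(116.30, 120.30)

z-interval (σ known):
z* = 1.645 for 90% confidence

Margin of error = z* · σ/√n = 1.645 · 11.7/√93 = 2.00

CI: (118.3 - 2.00, 118.3 + 2.00) = (116.30, 120.30)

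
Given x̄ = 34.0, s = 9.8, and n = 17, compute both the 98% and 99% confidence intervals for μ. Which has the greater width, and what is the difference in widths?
99% CI is wider by 1.61

df = 16
98% CI: t* = 2.583, (27.86, 40.14), width = 2 · t* · s/√n = 12.28
99% CI: t* = 2.921, (27.06, 40.94), width = 2 · t* · s/√n = 13.89

The 99% CI is wider by 13.89 - 12.28 = 1.61.
Higher confidence requires a wider interval.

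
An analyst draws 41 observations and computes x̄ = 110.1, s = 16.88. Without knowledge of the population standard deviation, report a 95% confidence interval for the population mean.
(104.77, 115.43)

t-interval (σ unknown):
df = n - 1 = 40
t* = 2.021 for 95% confidence

Margin of error = t* · s/√n = 2.021 · 16.88/√41 = 5.33

CI: (104.77, 115.43)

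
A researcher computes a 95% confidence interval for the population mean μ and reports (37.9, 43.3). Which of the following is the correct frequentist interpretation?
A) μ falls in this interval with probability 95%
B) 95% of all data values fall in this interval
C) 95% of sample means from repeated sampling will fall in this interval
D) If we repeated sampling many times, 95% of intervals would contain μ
D

A) Wrong — μ is fixed; the randomness lives in the interval, not in μ.
B) Wrong — a CI is about the parameter μ, not individual data values.
C) Wrong — coverage applies to intervals containing μ, not to future x̄ values.
D) Correct — this is the frequentist long-run coverage interpretation.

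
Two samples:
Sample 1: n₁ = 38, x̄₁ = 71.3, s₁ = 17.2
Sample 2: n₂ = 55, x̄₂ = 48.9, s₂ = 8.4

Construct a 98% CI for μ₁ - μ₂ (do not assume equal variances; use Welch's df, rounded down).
(15.16, 29.64)

Difference: x̄₁ - x̄₂ = 22.40
SE = √(s₁²/n₁ + s₂²/n₂) = √(17.2²/38 + 8.4²/55) = 3.0113
df = 49.28 → 49 (Welch–Satterthwaite, rounded down)
t* = 2.405

CI: 22.40 ± 2.405 · 3.0113 = 22.40 ± 7.24 = (15.16, 29.64)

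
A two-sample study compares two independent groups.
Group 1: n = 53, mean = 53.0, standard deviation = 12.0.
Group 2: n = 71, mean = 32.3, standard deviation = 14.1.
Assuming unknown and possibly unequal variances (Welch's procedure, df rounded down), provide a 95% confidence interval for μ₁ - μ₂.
(16.05, 25.35)

Difference: x̄₁ - x̄₂ = 20.70
SE = √(s₁²/n₁ + s₂²/n₂) = √(12.0²/53 + 14.1²/71) = 2.3489
df = 119.85 → 119 (Welch–Satterthwaite, rounded down)
t* = 1.980

CI: 20.70 ± 1.980 · 2.3489 = 20.70 ± 4.65 = (16.05, 25.35)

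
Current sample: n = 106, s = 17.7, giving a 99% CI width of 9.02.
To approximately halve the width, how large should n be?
n ≈ 424

CI width ∝ 1/√n
To reduce width by factor 2, need √n to grow by 2 → need 2² = 4 times as many samples.

Current: n = 106, width = 9.02
New: n = 424, width ≈ 4.45

Width reduced by factor of 9.02/4.45 = 2.03.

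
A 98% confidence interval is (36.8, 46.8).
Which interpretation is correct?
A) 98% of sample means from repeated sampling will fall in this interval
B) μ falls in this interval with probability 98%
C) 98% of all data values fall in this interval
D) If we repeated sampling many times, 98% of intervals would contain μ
D

A) Wrong — coverage applies to intervals containing μ, not to future x̄ values.
B) Wrong — μ is fixed; the randomness lives in the interval, not in μ.
C) Wrong — a CI is about the parameter μ, not individual data values.
D) Correct — this is the frequentist long-run coverage interpretation.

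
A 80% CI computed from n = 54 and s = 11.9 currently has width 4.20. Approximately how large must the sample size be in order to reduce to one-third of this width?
n ≈ 486

CI width ∝ 1/√n
To reduce width by factor 3, need √n to grow by 3 → need 3² = 9 times as many samples.

Current: n = 54, width = 4.20
New: n = 486, width ≈ 1.39

Width reduced by factor of 4.20/1.39 = 3.02.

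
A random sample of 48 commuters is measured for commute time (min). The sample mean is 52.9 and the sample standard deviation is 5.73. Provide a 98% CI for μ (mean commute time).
(50.91, 54.89)

t-interval (σ unknown):
df = n - 1 = 47
t* = 2.408 for 98% confidence

Margin of error = t* · s/√n = 2.408 · 5.73/√48 = 1.99

CI: (50.91, 54.89)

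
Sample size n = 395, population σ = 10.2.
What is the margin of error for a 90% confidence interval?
Margin of error = 0.84

Margin of error = z* · σ/√n
= 1.645 · 10.2/√395
= 1.645 · 10.2/19.8746
= 0.84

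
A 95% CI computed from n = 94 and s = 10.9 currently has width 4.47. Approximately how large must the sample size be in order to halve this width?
n ≈ 376

CI width ∝ 1/√n
To reduce width by factor 2, need √n to grow by 2 → need 2² = 4 times as many samples.

Current: n = 94, width = 4.47
New: n = 376, width ≈ 2.21

Width reduced by factor of 4.47/2.21 = 2.02.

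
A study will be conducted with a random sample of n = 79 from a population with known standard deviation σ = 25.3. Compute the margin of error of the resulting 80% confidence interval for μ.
Margin of error = 3.65

Margin of error = z* · σ/√n
= 1.282 · 25.3/√79
= 1.282 · 25.3/8.8882
= 3.65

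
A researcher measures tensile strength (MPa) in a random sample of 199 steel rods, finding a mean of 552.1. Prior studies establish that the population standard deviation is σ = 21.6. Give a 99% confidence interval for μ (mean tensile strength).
(548.16, 556.04)

z-interval (σ known):
z* = 2.576 for 99% confidence

Margin of error = z* · σ/√n = 2.576 · 21.6/√199 = 3.94

CI: (552.1 - 3.94, 552.1 + 3.94) = (548.16, 556.04)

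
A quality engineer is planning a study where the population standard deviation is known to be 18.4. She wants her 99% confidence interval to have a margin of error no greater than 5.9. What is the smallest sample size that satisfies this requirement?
n ≥ 65

For margin E ≤ 5.9:
n ≥ (z* · σ / E)²
n ≥ (2.576 · 18.4 / 5.9)²
n ≥ 64.54

Minimum n = 65 (rounding up)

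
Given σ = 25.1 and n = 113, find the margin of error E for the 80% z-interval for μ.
Margin of error = 3.03

Margin of error = z* · σ/√n
= 1.282 · 25.1/√113
= 1.282 · 25.1/10.6301
= 3.03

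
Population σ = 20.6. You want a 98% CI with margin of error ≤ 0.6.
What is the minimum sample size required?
n ≥ 6378

For margin E ≤ 0.6:
n ≥ (z* · σ / E)²
n ≥ (2.326 · 20.6 / 0.6)²
n ≥ 6377.51

Minimum n = 6378 (rounding up)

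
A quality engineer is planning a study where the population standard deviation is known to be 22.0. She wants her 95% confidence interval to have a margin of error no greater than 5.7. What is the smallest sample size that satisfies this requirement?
n ≥ 58

For margin E ≤ 5.7:
n ≥ (z* · σ / E)²
n ≥ (1.960 · 22.0 / 5.7)²
n ≥ 57.23

Minimum n = 58 (rounding up)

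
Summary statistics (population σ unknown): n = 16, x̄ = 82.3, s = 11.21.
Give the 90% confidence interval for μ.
(77.39, 87.21)

t-interval (σ unknown):
df = n - 1 = 15
t* = 1.753 for 90% confidence

Margin of error = t* · s/√n = 1.753 · 11.21/√16 = 4.91

CI: (77.39, 87.21)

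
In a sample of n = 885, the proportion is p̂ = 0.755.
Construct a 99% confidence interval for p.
(0.718, 0.792)

Proportion CI:
SE = √(p̂(1-p̂)/n) = √(0.755 · 0.245 / 885) = 0.01446

z* = 2.576
Margin = z* · SE = 2.576 · 0.01446 = 0.0372

CI: 0.755 ± 0.0372 = (0.718, 0.792)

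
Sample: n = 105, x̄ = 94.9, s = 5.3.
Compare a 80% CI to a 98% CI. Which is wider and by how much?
98% CI is wider by 1.11

df = 104
80% CI: t* = 1.290, (94.23, 95.57), width = 2 · t* · s/√n = 1.33
98% CI: t* = 2.363, (93.68, 96.12), width = 2 · t* · s/√n = 2.44

The 98% CI is wider by 2.44 - 1.33 = 1.11.
Higher confidence requires a wider interval.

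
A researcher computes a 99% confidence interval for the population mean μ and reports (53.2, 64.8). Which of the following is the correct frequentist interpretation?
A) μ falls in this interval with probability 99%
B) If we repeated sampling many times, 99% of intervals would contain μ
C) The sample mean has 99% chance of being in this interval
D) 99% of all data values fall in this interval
B

A) Wrong — μ is fixed; the randomness lives in the interval, not in μ.
B) Correct — this is the frequentist long-run coverage interpretation.
C) Wrong — x̄ is observed and sits in the interval by construction.
D) Wrong — a CI is about the parameter μ, not individual data values.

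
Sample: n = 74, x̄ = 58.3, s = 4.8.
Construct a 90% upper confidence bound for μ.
μ ≤ 59.02

Upper bound (one-sided):
t* = 1.293 (one-sided for 90%)
Upper bound = x̄ + t* · s/√n = 58.3 + 1.293 · 4.8/√74 = 59.02

We are 90% confident that μ ≤ 59.02.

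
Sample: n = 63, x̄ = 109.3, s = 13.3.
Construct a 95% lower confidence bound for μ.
μ ≥ 106.50

Lower bound (one-sided):
t* = 1.670 (one-sided for 95%)
Lower bound = x̄ - t* · s/√n = 109.3 - 1.670 · 13.3/√63 = 106.50

We are 95% confident that μ ≥ 106.50.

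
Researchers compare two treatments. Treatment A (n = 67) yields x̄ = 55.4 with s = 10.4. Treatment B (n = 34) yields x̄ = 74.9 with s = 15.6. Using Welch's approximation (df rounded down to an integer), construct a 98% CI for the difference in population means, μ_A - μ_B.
(-26.63, -12.37)

Difference: x̄₁ - x̄₂ = -19.50
SE = √(s₁²/n₁ + s₂²/n₂) = √(10.4²/67 + 15.6²/34) = 2.9618
df = 48.33 → 48 (Welch–Satterthwaite, rounded down)
t* = 2.407

CI: -19.50 ± 2.407 · 2.9618 = -19.50 ± 7.13 = (-26.63, -12.37)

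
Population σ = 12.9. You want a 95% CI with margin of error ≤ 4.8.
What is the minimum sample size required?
n ≥ 28

For margin E ≤ 4.8:
n ≥ (z* · σ / E)²
n ≥ (1.960 · 12.9 / 4.8)²
n ≥ 27.75

Minimum n = 28 (rounding up)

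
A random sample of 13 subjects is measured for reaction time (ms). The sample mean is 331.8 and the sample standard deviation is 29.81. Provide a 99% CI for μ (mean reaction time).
(306.54, 357.06)

t-interval (σ unknown):
df = n - 1 = 12
t* = 3.055 for 99% confidence

Margin of error = t* · s/√n = 3.055 · 29.81/√13 = 25.26

CI: (306.54, 357.06)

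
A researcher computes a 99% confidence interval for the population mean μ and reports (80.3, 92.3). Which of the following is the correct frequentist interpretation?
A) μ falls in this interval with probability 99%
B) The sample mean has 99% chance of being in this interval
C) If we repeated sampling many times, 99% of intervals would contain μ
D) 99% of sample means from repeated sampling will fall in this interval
C

A) Wrong — μ is fixed; the randomness lives in the interval, not in μ.
B) Wrong — x̄ is observed and sits in the interval by construction.
C) Correct — this is the frequentist long-run coverage interpretation.
D) Wrong — coverage applies to intervals containing μ, not to future x̄ values.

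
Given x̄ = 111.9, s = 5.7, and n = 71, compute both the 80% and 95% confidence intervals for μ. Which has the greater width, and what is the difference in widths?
95% CI is wider by 0.95

df = 70
80% CI: t* = 1.294, (111.02, 112.78), width = 2 · t* · s/√n = 1.75
95% CI: t* = 1.994, (110.55, 113.25), width = 2 · t* · s/√n = 2.70

The 95% CI is wider by 2.70 - 1.75 = 0.95.
Higher confidence requires a wider interval.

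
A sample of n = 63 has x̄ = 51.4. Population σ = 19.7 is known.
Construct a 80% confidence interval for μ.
(48.22, 54.58)

z-interval (σ known):
z* = 1.282 for 80% confidence

Margin of error = z* · σ/√n = 1.282 · 19.7/√63 = 3.18

CI: (51.4 - 3.18, 51.4 + 3.18) = (48.22, 54.58)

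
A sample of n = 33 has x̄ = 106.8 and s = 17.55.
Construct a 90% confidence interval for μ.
(101.62, 111.98)

t-interval (σ unknown):
df = n - 1 = 32
t* = 1.694 for 90% confidence

Margin of error = t* · s/√n = 1.694 · 17.55/√33 = 5.18

CI: (101.62, 111.98)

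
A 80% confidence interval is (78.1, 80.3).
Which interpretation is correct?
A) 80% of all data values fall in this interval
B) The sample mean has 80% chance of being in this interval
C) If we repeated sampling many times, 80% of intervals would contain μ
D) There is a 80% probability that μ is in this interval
C

A) Wrong — a CI is about the parameter μ, not individual data values.
B) Wrong — x̄ is observed and sits in the interval by construction.
C) Correct — this is the frequentist long-run coverage interpretation.
D) Wrong — μ is fixed; the randomness lives in the interval, not in μ.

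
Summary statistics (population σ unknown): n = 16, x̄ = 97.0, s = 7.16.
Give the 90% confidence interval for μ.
(93.86, 100.14)

t-interval (σ unknown):
df = n - 1 = 15
t* = 1.753 for 90% confidence

Margin of error = t* · s/√n = 1.753 · 7.16/√16 = 3.14

CI: (93.86, 100.14)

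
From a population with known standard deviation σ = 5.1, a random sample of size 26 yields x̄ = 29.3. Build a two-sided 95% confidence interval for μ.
(27.34, 31.26)

z-interval (σ known):
z* = 1.960 for 95% confidence

Margin of error = z* · σ/√n = 1.960 · 5.1/√26 = 1.96

CI: (29.3 - 1.96, 29.3 + 1.96) = (27.34, 31.26)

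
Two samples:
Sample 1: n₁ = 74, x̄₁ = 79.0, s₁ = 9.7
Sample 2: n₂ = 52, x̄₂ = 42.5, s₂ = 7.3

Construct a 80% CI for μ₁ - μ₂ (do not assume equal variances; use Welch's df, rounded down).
(34.55, 38.45)

Difference: x̄₁ - x̄₂ = 36.50
SE = √(s₁²/n₁ + s₂²/n₂) = √(9.7²/74 + 7.3²/52) = 1.5154
df = 123.38 → 123 (Welch–Satterthwaite, rounded down)
t* = 1.288

CI: 36.50 ± 1.288 · 1.5154 = 36.50 ± 1.95 = (34.55, 38.45)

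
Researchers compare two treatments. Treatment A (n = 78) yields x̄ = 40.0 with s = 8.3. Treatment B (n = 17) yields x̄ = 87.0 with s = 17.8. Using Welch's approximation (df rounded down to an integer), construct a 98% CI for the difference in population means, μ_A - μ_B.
(-58.34, -35.66)

Difference: x̄₁ - x̄₂ = -47.00
SE = √(s₁²/n₁ + s₂²/n₂) = √(8.3²/78 + 17.8²/17) = 4.4182
df = 17.54 → 17 (Welch–Satterthwaite, rounded down)
t* = 2.567

CI: -47.00 ± 2.567 · 4.4182 = -47.00 ± 11.34 = (-58.34, -35.66)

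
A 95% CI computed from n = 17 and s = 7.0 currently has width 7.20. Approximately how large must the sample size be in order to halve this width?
n ≈ 68

CI width ∝ 1/√n
To reduce width by factor 2, need √n to grow by 2 → need 2² = 4 times as many samples.

Current: n = 17, width = 7.20
New: n = 68, width ≈ 3.39

Width reduced by factor of 7.20/3.39 = 2.12.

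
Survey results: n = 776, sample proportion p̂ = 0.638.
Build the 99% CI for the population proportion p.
(0.594, 0.682)

Proportion CI:
SE = √(p̂(1-p̂)/n) = √(0.638 · 0.362 / 776) = 0.01725

z* = 2.576
Margin = z* · SE = 2.576 · 0.01725 = 0.0444

CI: 0.638 ± 0.0444 = (0.594, 0.682)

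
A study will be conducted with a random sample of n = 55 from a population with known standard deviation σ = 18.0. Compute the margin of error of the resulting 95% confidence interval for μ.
Margin of error = 4.76

Margin of error = z* · σ/√n
= 1.960 · 18.0/√55
= 1.960 · 18.0/7.4162
= 4.76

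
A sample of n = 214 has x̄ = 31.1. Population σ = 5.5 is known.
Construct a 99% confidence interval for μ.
(30.13, 32.07)

z-interval (σ known):
z* = 2.576 for 99% confidence

Margin of error = z* · σ/√n = 2.576 · 5.5/√214 = 0.97

CI: (31.1 - 0.97, 31.1 + 0.97) = (30.13, 32.07)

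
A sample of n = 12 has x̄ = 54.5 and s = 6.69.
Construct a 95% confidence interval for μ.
(50.25, 58.75)

t-interval (σ unknown):
df = n - 1 = 11
t* = 2.201 for 95% confidence

Margin of error = t* · s/√n = 2.201 · 6.69/√12 = 4.25

CI: (50.25, 58.75)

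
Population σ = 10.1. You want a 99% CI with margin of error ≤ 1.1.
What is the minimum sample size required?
n ≥ 560

For margin E ≤ 1.1:
n ≥ (z* · σ / E)²
n ≥ (2.576 · 10.1 / 1.1)²
n ≥ 559.43

Minimum n = 560 (rounding up)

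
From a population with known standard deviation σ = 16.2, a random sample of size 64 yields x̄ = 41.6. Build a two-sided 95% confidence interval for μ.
(37.63, 45.57)

z-interval (σ known):
z* = 1.960 for 95% confidence

Margin of error = z* · σ/√n = 1.960 · 16.2/√64 = 3.97

CI: (41.6 - 3.97, 41.6 + 3.97) = (37.63, 45.57)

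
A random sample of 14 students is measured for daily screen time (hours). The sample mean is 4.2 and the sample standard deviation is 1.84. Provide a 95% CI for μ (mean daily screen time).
(3.14, 5.26)

t-interval (σ unknown):
df = n - 1 = 13
t* = 2.160 for 95% confidence

Margin of error = t* · s/√n = 2.160 · 1.84/√14 = 1.06

CI: (3.14, 5.26)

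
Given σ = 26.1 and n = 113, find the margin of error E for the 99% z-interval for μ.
Margin of error = 6.32

Margin of error = z* · σ/√n
= 2.576 · 26.1/√113
= 2.576 · 26.1/10.6301
= 6.32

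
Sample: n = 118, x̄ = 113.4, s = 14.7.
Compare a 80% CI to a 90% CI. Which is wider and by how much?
90% CI is wider by 1.00

df = 117
80% CI: t* = 1.289, (111.66, 115.14), width = 2 · t* · s/√n = 3.49
90% CI: t* = 1.658, (111.16, 115.64), width = 2 · t* · s/√n = 4.49

The 90% CI is wider by 4.49 - 3.49 = 1.00.
Higher confidence requires a wider interval.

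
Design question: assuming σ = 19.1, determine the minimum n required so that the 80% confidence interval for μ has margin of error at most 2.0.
n ≥ 150

For margin E ≤ 2.0:
n ≥ (z* · σ / E)²
n ≥ (1.282 · 19.1 / 2.0)²
n ≥ 149.89

Minimum n = 150 (rounding up)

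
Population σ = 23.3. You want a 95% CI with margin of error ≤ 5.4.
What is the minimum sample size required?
n ≥ 72

For margin E ≤ 5.4:
n ≥ (z* · σ / E)²
n ≥ (1.960 · 23.3 / 5.4)²
n ≥ 71.52

Minimum n = 72 (rounding up)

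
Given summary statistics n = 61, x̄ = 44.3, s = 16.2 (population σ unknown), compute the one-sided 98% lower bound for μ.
μ ≥ 39.95

Lower bound (one-sided):
t* = 2.099 (one-sided for 98%)
Lower bound = x̄ - t* · s/√n = 44.3 - 2.099 · 16.2/√61 = 39.95

We are 98% confident that μ ≥ 39.95.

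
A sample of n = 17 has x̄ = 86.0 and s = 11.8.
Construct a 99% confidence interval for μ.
(77.64, 94.36)

t-interval (σ unknown):
df = n - 1 = 16
t* = 2.921 for 99% confidence

Margin of error = t* · s/√n = 2.921 · 11.8/√17 = 8.36

CI: (77.64, 94.36)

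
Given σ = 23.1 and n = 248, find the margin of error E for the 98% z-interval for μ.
Margin of error = 3.41

Margin of error = z* · σ/√n
= 2.326 · 23.1/√248
= 2.326 · 23.1/15.7480
= 3.41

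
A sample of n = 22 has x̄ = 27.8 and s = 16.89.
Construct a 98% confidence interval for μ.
(18.73, 36.87)

t-interval (σ unknown):
df = n - 1 = 21
t* = 2.518 for 98% confidence

Margin of error = t* · s/√n = 2.518 · 16.89/√22 = 9.07

CI: (18.73, 36.87)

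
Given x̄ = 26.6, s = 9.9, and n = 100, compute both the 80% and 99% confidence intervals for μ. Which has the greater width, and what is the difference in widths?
99% CI is wider by 2.65

df = 99
80% CI: t* = 1.290, (25.32, 27.88), width = 2 · t* · s/√n = 2.55
99% CI: t* = 2.626, (24.00, 29.20), width = 2 · t* · s/√n = 5.20

The 99% CI is wider by 5.20 - 2.55 = 2.65.
Higher confidence requires a wider interval.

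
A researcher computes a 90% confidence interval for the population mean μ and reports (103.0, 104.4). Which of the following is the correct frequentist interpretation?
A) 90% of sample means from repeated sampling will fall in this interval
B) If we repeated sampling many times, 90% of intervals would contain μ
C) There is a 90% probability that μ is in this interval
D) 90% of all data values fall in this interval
B

A) Wrong — coverage applies to intervals containing μ, not to future x̄ values.
B) Correct — this is the frequentist long-run coverage interpretation.
C) Wrong — μ is fixed; the randomness lives in the interval, not in μ.
D) Wrong — a CI is about the parameter μ, not individual data values.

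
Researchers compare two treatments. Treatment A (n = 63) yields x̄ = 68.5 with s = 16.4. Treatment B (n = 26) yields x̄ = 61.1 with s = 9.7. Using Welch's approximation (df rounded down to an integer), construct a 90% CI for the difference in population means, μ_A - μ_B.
(2.72, 12.08)

Difference: x̄₁ - x̄₂ = 7.40
SE = √(s₁²/n₁ + s₂²/n₂) = √(16.4²/63 + 9.7²/26) = 2.8086
df = 76.08 → 76 (Welch–Satterthwaite, rounded down)
t* = 1.665

CI: 7.40 ± 1.665 · 2.8086 = 7.40 ± 4.68 = (2.72, 12.08)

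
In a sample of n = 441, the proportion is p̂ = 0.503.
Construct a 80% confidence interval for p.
(0.472, 0.534)

Proportion CI:
SE = √(p̂(1-p̂)/n) = √(0.503 · 0.497 / 441) = 0.02381

z* = 1.282
Margin = z* · SE = 1.282 · 0.02381 = 0.0305

CI: 0.503 ± 0.0305 = (0.472, 0.534)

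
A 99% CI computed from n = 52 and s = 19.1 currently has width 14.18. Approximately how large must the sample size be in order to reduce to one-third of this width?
n ≈ 468

CI width ∝ 1/√n
To reduce width by factor 3, need √n to grow by 3 → need 3² = 9 times as many samples.

Current: n = 52, width = 14.18
New: n = 468, width ≈ 4.57

Width reduced by factor of 14.18/4.57 = 3.10.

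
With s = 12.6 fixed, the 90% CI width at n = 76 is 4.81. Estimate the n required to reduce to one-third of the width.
n ≈ 684

CI width ∝ 1/√n
To reduce width by factor 3, need √n to grow by 3 → need 3² = 9 times as many samples.

Current: n = 76, width = 4.81
New: n = 684, width ≈ 1.59

Width reduced by factor of 4.81/1.59 = 3.03.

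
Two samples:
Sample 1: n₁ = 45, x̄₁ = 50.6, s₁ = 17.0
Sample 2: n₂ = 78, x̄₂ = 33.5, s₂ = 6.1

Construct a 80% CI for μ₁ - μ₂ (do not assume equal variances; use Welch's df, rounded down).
(13.69, 20.51)

Difference: x̄₁ - x̄₂ = 17.10
SE = √(s₁²/n₁ + s₂²/n₂) = √(17.0²/45 + 6.1²/78) = 2.6266
df = 50.62 → 50 (Welch–Satterthwaite, rounded down)
t* = 1.299

CI: 17.10 ± 1.299 · 2.6266 = 17.10 ± 3.41 = (13.69, 20.51)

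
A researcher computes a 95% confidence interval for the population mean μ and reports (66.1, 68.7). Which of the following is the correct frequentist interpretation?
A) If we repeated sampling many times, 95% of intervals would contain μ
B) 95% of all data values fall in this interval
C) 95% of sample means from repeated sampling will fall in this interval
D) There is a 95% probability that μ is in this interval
A

A) Correct — this is the frequentist long-run coverage interpretation.
B) Wrong — a CI is about the parameter μ, not individual data values.
C) Wrong — coverage applies to intervals containing μ, not to future x̄ values.
D) Wrong — μ is fixed; the randomness lives in the interval, not in μ.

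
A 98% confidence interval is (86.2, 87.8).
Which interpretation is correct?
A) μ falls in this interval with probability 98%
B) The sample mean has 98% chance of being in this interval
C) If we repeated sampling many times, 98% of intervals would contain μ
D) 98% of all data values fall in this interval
C

A) Wrong — μ is fixed; the randomness lives in the interval, not in μ.
B) Wrong — x̄ is observed and sits in the interval by construction.
C) Correct — this is the frequentist long-run coverage interpretation.
D) Wrong — a CI is about the parameter μ, not individual data values.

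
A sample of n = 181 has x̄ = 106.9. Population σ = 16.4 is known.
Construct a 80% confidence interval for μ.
(105.34, 108.46)

z-interval (σ known):
z* = 1.282 for 80% confidence

Margin of error = z* · σ/√n = 1.282 · 16.4/√181 = 1.56

CI: (106.9 - 1.56, 106.9 + 1.56) = (105.34, 108.46)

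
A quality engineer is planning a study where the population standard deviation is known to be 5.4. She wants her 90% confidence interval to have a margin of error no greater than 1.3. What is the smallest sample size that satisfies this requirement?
n ≥ 47

For margin E ≤ 1.3:
n ≥ (z* · σ / E)²
n ≥ (1.645 · 5.4 / 1.3)²
n ≥ 46.69

Minimum n = 47 (rounding up)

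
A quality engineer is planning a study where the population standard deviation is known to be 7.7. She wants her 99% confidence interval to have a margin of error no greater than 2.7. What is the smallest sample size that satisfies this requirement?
n ≥ 54

For margin E ≤ 2.7:
n ≥ (z* · σ / E)²
n ≥ (2.576 · 7.7 / 2.7)²
n ≥ 53.97

Minimum n = 54 (rounding up)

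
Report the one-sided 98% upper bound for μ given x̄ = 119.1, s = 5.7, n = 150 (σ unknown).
μ ≤ 120.06

Upper bound (one-sided):
t* = 2.072 (one-sided for 98%)
Upper bound = x̄ + t* · s/√n = 119.1 + 2.072 · 5.7/√150 = 120.06

We are 98% confident that μ ≤ 120.06.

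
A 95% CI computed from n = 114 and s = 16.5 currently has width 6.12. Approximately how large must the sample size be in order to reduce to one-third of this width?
n ≈ 1026

CI width ∝ 1/√n
To reduce width by factor 3, need √n to grow by 3 → need 3² = 9 times as many samples.

Current: n = 114, width = 6.12
New: n = 1026, width ≈ 2.02

Width reduced by factor of 6.12/2.02 = 3.03.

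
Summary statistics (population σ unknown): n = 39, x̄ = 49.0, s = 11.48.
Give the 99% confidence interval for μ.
(44.01, 53.99)

t-interval (σ unknown):
df = n - 1 = 38
t* = 2.712 for 99% confidence

Margin of error = t* · s/√n = 2.712 · 11.48/√39 = 4.99

CI: (44.01, 53.99)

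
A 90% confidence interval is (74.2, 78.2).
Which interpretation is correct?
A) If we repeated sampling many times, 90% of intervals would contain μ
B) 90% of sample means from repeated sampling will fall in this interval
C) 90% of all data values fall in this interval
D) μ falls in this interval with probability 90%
A

A) Correct — this is the frequentist long-run coverage interpretation.
B) Wrong — coverage applies to intervals containing μ, not to future x̄ values.
C) Wrong — a CI is about the parameter μ, not individual data values.
D) Wrong — μ is fixed; the randomness lives in the interval, not in μ.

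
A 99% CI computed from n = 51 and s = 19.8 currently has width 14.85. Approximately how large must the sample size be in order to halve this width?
n ≈ 204

CI width ∝ 1/√n
To reduce width by factor 2, need √n to grow by 2 → need 2² = 4 times as many samples.

Current: n = 51, width = 14.85
New: n = 204, width ≈ 7.21

Width reduced by factor of 14.85/7.21 = 2.06.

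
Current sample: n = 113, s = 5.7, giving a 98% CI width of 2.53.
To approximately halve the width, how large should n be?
n ≈ 452

CI width ∝ 1/√n
To reduce width by factor 2, need √n to grow by 2 → need 2² = 4 times as many samples.

Current: n = 113, width = 2.53
New: n = 452, width ≈ 1.25

Width reduced by factor of 2.53/1.25 = 2.02.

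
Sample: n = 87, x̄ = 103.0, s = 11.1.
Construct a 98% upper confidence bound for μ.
μ ≤ 105.48

Upper bound (one-sided):
t* = 2.085 (one-sided for 98%)
Upper bound = x̄ + t* · s/√n = 103.0 + 2.085 · 11.1/√87 = 105.48

We are 98% confident that μ ≤ 105.48.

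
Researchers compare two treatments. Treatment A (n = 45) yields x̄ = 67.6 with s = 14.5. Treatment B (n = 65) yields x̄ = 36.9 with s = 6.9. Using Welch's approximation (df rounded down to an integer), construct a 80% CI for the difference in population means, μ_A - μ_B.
(27.68, 33.72)

Difference: x̄₁ - x̄₂ = 30.70
SE = √(s₁²/n₁ + s₂²/n₂) = √(14.5²/45 + 6.9²/65) = 2.3248
df = 57.90 → 57 (Welch–Satterthwaite, rounded down)
t* = 1.297

CI: 30.70 ± 1.297 · 2.3248 = 30.70 ± 3.02 = (27.68, 33.72)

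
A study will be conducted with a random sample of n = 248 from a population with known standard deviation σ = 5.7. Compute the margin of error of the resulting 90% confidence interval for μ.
Margin of error = 0.60

Margin of error = z* · σ/√n
= 1.645 · 5.7/√248
= 1.645 · 5.7/15.7480
= 0.60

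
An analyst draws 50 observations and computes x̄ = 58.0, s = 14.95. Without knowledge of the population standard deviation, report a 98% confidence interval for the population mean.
(52.92, 63.08)

t-interval (σ unknown):
df = n - 1 = 49
t* = 2.405 for 98% confidence

Margin of error = t* · s/√n = 2.405 · 14.95/√50 = 5.08

CI: (52.92, 63.08)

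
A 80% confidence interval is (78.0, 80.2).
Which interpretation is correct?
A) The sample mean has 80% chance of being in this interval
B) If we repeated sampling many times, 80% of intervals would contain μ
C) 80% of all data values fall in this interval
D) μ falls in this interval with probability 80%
B

A) Wrong — x̄ is observed and sits in the interval by construction.
B) Correct — this is the frequentist long-run coverage interpretation.
C) Wrong — a CI is about the parameter μ, not individual data values.
D) Wrong — μ is fixed; the randomness lives in the interval, not in μ.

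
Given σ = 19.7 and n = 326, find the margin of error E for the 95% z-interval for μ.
Margin of error = 2.14

Margin of error = z* · σ/√n
= 1.960 · 19.7/√326
= 1.960 · 19.7/18.0555
= 2.14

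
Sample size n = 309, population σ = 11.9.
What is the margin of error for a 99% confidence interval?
Margin of error = 1.74

Margin of error = z* · σ/√n
= 2.576 · 11.9/√309
= 2.576 · 11.9/17.5784
= 1.74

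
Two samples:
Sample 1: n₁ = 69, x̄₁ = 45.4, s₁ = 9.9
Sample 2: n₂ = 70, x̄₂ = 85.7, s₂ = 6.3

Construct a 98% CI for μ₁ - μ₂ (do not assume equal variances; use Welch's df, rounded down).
(-43.63, -36.97)

Difference: x̄₁ - x̄₂ = -40.30
SE = √(s₁²/n₁ + s₂²/n₂) = √(9.9²/69 + 6.3²/70) = 1.4098
df = 115.06 → 115 (Welch–Satterthwaite, rounded down)
t* = 2.359

CI: -40.30 ± 2.359 · 1.4098 = -40.30 ± 3.33 = (-43.63, -36.97)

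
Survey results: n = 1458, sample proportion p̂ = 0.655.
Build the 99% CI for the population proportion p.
(0.623, 0.687)

Proportion CI:
SE = √(p̂(1-p̂)/n) = √(0.655 · 0.345 / 1458) = 0.01245

z* = 2.576
Margin = z* · SE = 2.576 · 0.01245 = 0.0321

CI: 0.655 ± 0.0321 = (0.623, 0.687)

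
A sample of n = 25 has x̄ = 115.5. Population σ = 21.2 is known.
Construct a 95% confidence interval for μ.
(107.19, 123.81)

z-interval (σ known):
z* = 1.960 for 95% confidence

Margin of error = z* · σ/√n = 1.960 · 21.2/√25 = 8.31

CI: (115.5 - 8.31, 115.5 + 8.31) = (107.19, 123.81)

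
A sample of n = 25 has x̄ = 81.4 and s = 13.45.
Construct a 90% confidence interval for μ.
(76.80, 86.00)

t-interval (σ unknown):
df = n - 1 = 24
t* = 1.711 for 90% confidence

Margin of error = t* · s/√n = 1.711 · 13.45/√25 = 4.60

CI: (76.80, 86.00)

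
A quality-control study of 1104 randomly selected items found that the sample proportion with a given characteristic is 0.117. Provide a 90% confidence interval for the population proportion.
(0.101, 0.133)

Proportion CI:
SE = √(p̂(1-p̂)/n) = √(0.117 · 0.883 / 1104) = 0.00967

z* = 1.645
Margin = z* · SE = 1.645 · 0.00967 = 0.0159

CI: 0.117 ± 0.0159 = (0.101, 0.133)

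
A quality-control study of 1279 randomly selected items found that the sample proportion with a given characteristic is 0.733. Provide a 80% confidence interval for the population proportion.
(0.717, 0.749)

Proportion CI:
SE = √(p̂(1-p̂)/n) = √(0.733 · 0.267 / 1279) = 0.01237

z* = 1.282
Margin = z* · SE = 1.282 · 0.01237 = 0.0159

CI: 0.733 ± 0.0159 = (0.717, 0.749)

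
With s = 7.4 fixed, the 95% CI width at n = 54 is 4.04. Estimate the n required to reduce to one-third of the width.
n ≈ 486

CI width ∝ 1/√n
To reduce width by factor 3, need √n to grow by 3 → need 3² = 9 times as many samples.

Current: n = 54, width = 4.04
New: n = 486, width ≈ 1.32

Width reduced by factor of 4.04/1.32 = 3.06.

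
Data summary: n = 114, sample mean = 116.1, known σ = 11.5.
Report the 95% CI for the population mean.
(113.99, 118.21)

z-interval (σ known):
z* = 1.960 for 95% confidence

Margin of error = z* · σ/√n = 1.960 · 11.5/√114 = 2.11

CI: (116.1 - 2.11, 116.1 + 2.11) = (113.99, 118.21)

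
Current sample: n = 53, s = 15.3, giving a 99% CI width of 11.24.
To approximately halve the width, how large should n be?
n ≈ 212

CI width ∝ 1/√n
To reduce width by factor 2, need √n to grow by 2 → need 2² = 4 times as many samples.

Current: n = 53, width = 11.24
New: n = 212, width ≈ 5.46

Width reduced by factor of 11.24/5.46 = 2.06.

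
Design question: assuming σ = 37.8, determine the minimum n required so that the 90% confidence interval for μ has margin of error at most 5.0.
n ≥ 155

For margin E ≤ 5.0:
n ≥ (z* · σ / E)²
n ≥ (1.645 · 37.8 / 5.0)²
n ≥ 154.66

Minimum n = 155 (rounding up)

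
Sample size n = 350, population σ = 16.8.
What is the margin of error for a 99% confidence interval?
Margin of error = 2.31

Margin of error = z* · σ/√n
= 2.576 · 16.8/√350
= 2.576 · 16.8/18.7083
= 2.31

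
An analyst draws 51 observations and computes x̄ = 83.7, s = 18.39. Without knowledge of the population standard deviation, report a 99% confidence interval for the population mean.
(76.80, 90.60)

t-interval (σ unknown):
df = n - 1 = 50
t* = 2.678 for 99% confidence

Margin of error = t* · s/√n = 2.678 · 18.39/√51 = 6.90

CI: (76.80, 90.60)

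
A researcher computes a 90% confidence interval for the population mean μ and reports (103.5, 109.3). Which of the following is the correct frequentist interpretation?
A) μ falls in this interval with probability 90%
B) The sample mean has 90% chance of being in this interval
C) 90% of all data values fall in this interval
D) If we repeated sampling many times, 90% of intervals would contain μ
D

A) Wrong — μ is fixed; the randomness lives in the interval, not in μ.
B) Wrong — x̄ is observed and sits in the interval by construction.
C) Wrong — a CI is about the parameter μ, not individual data values.
D) Correct — this is the frequentist long-run coverage interpretation.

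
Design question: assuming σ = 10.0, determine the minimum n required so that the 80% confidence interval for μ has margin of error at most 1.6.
n ≥ 65

For margin E ≤ 1.6:
n ≥ (z* · σ / E)²
n ≥ (1.282 · 10.0 / 1.6)²
n ≥ 64.20

Minimum n = 65 (rounding up)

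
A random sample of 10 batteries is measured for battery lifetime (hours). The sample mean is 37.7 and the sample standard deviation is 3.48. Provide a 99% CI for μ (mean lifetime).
(34.12, 41.28)

t-interval (σ unknown):
df = n - 1 = 9
t* = 3.250 for 99% confidence

Margin of error = t* · s/√n = 3.250 · 3.48/√10 = 3.58

CI: (34.12, 41.28)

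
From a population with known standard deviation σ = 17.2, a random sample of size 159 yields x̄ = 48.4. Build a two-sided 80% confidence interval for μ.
(46.65, 50.15)

z-interval (σ known):
z* = 1.282 for 80% confidence

Margin of error = z* · σ/√n = 1.282 · 17.2/√159 = 1.75

CI: (48.4 - 1.75, 48.4 + 1.75) = (46.65, 50.15)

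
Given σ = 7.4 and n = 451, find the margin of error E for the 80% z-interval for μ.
Margin of error = 0.45

Margin of error = z* · σ/√n
= 1.282 · 7.4/√451
= 1.282 · 7.4/21.2368
= 0.45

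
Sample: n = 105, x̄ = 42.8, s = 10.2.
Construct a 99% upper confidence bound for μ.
μ ≤ 45.15

Upper bound (one-sided):
t* = 2.363 (one-sided for 99%)
Upper bound = x̄ + t* · s/√n = 42.8 + 2.363 · 10.2/√105 = 45.15

We are 99% confident that μ ≤ 45.15.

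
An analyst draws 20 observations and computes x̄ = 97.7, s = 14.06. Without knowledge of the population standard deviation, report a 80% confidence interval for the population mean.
(93.52, 101.88)

t-interval (σ unknown):
df = n - 1 = 19
t* = 1.328 for 80% confidence

Margin of error = t* · s/√n = 1.328 · 14.06/√20 = 4.18

CI: (93.52, 101.88)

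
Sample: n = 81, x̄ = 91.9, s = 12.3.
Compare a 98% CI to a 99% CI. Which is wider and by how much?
99% CI is wider by 0.72

df = 80
98% CI: t* = 2.374, (88.66, 95.14), width = 2 · t* · s/√n = 6.49
99% CI: t* = 2.639, (88.29, 95.51), width = 2 · t* · s/√n = 7.21

The 99% CI is wider by 7.21 - 6.49 = 0.72.
Higher confidence requires a wider interval.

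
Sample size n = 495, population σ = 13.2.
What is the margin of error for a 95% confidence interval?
Margin of error = 1.16

Margin of error = z* · σ/√n
= 1.960 · 13.2/√495
= 1.960 · 13.2/22.2486
= 1.16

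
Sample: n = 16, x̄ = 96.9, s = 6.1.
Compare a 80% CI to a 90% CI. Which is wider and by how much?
90% CI is wider by 1.26

df = 15
80% CI: t* = 1.341, (94.85, 98.95), width = 2 · t* · s/√n = 4.09
90% CI: t* = 1.753, (94.23, 99.57), width = 2 · t* · s/√n = 5.35

The 90% CI is wider by 5.35 - 4.09 = 1.26.
Higher confidence requires a wider interval.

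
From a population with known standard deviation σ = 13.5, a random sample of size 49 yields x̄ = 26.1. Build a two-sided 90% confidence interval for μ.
(22.93, 29.27)

z-interval (σ known):
z* = 1.645 for 90% confidence

Margin of error = z* · σ/√n = 1.645 · 13.5/√49 = 3.17

CI: (26.1 - 3.17, 26.1 + 3.17) = (22.93, 29.27)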